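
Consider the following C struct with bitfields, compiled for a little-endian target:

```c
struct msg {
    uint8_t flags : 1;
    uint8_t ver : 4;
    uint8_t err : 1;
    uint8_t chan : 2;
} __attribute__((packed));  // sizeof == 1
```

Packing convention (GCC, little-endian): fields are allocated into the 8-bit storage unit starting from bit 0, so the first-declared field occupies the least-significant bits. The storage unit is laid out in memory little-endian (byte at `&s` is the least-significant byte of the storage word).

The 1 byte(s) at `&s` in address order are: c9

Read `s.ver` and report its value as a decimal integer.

4

[0]=0xc9 (little-endian) → word 0xc9
flags [0+:1] = (word>>0) & 0x1 = 1
ver [1+:4] = (word>>1) & 0xf = 4  ←
err [5+:1] = (word>>5) & 0x1 = 0
chan [6+:2] = (word>>6) & 0x3 = 3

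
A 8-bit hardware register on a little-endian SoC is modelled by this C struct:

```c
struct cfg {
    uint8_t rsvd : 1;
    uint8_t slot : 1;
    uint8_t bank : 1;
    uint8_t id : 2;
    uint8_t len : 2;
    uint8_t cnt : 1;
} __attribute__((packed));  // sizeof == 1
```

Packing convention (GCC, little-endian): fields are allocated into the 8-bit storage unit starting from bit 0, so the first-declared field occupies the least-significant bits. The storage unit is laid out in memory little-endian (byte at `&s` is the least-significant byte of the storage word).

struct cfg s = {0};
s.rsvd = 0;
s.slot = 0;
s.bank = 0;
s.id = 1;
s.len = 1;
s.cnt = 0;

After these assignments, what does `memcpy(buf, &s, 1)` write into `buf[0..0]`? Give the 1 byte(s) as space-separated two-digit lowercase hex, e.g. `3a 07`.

rsvd:1 = 0 → 0x0 << 0 → word 0x00
slot:1 = 0 → 0x0 << 1 → word 0x00
bank:1 = 0 → 0x0 << 2 → word 0x00
id:2 = 1 → 0x1 << 3 → word 0x08
len:2 = 1 → 0x1 << 5 → word 0x28
cnt:1 = 0 → 0x0 << 7 → word 0x28
word = 0x28 → little-endian bytes:
  [0]=0x28

28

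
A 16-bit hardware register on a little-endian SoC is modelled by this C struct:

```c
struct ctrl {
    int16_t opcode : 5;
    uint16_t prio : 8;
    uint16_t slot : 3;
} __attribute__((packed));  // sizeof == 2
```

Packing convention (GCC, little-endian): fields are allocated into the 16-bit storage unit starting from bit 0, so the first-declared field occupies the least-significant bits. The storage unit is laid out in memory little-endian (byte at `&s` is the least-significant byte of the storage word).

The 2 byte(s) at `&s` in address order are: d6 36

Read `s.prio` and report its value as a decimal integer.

[0]=0xd6 [1]=0x36 (little-endian) → word 0x36d6
opcode:5 @ bit 0 → (0x36d6>>0)&0x1f = 0x16
prio:8 @ bit 5 → (0x36d6>>5)&0xff = 0xb6  ←
slot:3 @ bit 13 → (0x36d6>>13)&0x7 = 0x1

182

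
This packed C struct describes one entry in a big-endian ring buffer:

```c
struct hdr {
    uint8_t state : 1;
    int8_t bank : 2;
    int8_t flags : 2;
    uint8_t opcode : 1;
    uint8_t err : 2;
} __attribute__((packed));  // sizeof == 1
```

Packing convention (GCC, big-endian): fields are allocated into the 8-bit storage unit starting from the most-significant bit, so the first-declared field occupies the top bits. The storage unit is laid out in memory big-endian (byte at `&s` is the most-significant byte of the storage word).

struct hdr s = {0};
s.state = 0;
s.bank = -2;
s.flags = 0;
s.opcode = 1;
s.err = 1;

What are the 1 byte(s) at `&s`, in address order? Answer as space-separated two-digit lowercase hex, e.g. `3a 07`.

[7+:1] state=0 & 0x1 = 0x0; word=0x00
[5+:2] bank=-2 & 0x3 = 0x2; word=0x40
[3+:2] flags=0 & 0x3 = 0x0; word=0x40
[2+:1] opcode=1 & 0x1 = 0x1; word=0x44
[0+:2] err=1 & 0x3 = 0x1; word=0x45
word = 0x45 → big-endian bytes:
  [0]=0x45

45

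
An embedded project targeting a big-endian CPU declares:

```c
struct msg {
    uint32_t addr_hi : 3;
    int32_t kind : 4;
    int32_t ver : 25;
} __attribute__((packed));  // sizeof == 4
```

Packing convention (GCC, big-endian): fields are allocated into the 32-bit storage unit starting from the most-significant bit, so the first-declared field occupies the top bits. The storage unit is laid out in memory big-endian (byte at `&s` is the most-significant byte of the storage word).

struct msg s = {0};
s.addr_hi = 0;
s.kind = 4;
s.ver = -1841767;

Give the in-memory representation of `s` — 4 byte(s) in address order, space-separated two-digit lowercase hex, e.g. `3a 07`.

[29+:3] addr_hi=0 & 0x7 = 0x0; word=0x00000000
[25+:4] kind=4 & 0xf = 0x4; word=0x08000000
[0+:25] ver=-1841767 & 0x1ffffff = 0x1e3e599; word=0x09e3e599
word = 0x09e3e599 → big-endian bytes:
  [0]=0x09  [1]=0xe3  [2]=0xe5  [3]=0x99

09 e3 e5 99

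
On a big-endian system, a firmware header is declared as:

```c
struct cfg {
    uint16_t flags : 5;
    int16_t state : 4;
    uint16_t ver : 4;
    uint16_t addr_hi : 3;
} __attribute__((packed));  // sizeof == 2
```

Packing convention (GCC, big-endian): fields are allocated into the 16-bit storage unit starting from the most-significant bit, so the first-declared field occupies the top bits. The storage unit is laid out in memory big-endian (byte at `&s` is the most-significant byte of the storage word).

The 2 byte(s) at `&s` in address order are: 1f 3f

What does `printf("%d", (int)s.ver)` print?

[0]=0x1f [1]=0x3f (big-endian) → word 0x1f3f
flags [11+:5] = (word>>11) & 0x1f = 3
state [7+:4] = (word>>7) & 0xf = 14
ver [3+:4] = (word>>3) & 0xf = 7  ←
addr_hi [0+:3] = (word>>0) & 0x7 = 7

7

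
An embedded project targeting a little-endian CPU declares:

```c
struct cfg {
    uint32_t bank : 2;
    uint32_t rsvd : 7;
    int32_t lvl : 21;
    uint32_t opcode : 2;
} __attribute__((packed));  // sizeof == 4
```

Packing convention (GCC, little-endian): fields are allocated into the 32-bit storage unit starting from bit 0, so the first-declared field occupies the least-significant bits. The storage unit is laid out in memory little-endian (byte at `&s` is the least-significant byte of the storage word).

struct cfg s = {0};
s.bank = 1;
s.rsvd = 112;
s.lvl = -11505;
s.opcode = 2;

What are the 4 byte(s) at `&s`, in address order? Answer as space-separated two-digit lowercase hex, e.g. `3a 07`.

bank (2b) val=1 bits=0x1 at bit 0: 0x00000001
rsvd (7b) val=112 bits=0x70 at bit 2: 0x000001c1
lvl (21b) val=-11505 bits=0x1fd30f at bit 9: 0x3fa61fc1
opcode (2b) val=2 bits=0x2 at bit 30: 0xbfa61fc1
word = 0xbfa61fc1 → little-endian bytes:
  [0]=0xc1  [1]=0x1f  [2]=0xa6  [3]=0xbf

c1 1f a6 bf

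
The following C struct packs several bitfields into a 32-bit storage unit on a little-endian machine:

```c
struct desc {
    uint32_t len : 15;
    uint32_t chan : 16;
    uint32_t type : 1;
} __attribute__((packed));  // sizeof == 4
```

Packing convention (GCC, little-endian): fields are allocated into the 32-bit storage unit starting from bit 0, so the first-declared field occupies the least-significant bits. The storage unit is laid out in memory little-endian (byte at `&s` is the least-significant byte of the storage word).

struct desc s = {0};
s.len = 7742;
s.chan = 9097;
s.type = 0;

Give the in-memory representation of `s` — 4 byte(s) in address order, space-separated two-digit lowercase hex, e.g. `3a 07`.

[0+:15] len=7742 & 0x7fff = 0x1e3e; word=0x00001e3e
[15+:16] chan=9097 & 0xffff = 0x2389; word=0x11c49e3e
[31+:1] type=0 & 0x1 = 0x0; word=0x11c49e3e
word = 0x11c49e3e → little-endian bytes:
  [0]=0x3e  [1]=0x9e  [2]=0xc4  [3]=0x11

3e 9e c4 11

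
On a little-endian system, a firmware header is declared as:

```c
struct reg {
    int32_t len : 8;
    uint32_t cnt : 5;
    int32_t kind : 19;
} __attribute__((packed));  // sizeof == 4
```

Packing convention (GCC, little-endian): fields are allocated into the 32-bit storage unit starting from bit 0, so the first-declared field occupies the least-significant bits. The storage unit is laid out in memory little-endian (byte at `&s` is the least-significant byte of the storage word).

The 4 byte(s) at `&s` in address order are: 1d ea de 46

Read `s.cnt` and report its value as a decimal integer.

[0]=0x1d [1]=0xea [2]=0xde [3]=0x46 (little-endian) → word 0x46deea1d
len [0+:8] = (word>>0) & 0xff = 29
cnt [8+:5] = (word>>8) & 0x1f = 10  ←
kind [13+:19] = (word>>13) & 0x7ffff = 145143

10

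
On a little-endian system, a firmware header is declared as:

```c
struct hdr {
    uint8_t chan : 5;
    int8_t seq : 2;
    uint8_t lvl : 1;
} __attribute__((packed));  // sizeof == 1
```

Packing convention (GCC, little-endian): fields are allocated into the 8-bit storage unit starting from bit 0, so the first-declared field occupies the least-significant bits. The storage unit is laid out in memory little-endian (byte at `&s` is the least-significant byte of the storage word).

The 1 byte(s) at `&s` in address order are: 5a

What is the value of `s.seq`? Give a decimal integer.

[0]=0x5a (little-endian) → word 0x5a
chan [0+:5] = (word>>0) & 0x1f = 26
seq [5+:2] = (word>>5) & 0x3 = 2  ←
lvl [7+:1] = (word>>7) & 0x1 = 0
seq signed 2b, MSB=1: 2 - 4 = -2

-2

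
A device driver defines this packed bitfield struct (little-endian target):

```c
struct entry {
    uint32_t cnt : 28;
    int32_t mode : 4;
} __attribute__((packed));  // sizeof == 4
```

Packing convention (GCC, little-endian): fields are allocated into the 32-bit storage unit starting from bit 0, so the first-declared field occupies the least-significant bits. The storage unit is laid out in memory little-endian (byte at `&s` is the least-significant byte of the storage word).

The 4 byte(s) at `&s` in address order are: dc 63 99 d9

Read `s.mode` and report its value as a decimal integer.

[0]=0xdc [1]=0x63 [2]=0x99 [3]=0xd9 (little-endian) → word 0xd99963dc
cnt:28 @ bit 0 → (0xd99963dc>>0)&0xfffffff = 0x99963dc
mode:4 @ bit 28 → (0xd99963dc>>28)&0xf = 0xd  ←
mode signed 4b, MSB=1: 13 - 16 = -3

-3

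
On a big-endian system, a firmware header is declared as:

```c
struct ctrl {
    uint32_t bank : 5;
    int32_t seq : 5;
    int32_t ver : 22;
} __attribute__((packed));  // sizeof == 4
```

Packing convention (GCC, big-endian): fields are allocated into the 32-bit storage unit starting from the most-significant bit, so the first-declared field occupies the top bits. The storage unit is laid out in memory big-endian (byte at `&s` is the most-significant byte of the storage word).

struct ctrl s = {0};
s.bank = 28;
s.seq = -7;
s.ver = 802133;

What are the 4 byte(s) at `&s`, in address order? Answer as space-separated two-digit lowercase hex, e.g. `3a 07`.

[27+:5] bank=28 & 0x1f = 0x1c; word=0xe0000000
[22+:5] seq=-7 & 0x1f = 0x19; word=0xe6400000
[0+:22] ver=802133 & 0x3fffff = 0xc3d55; word=0xe64c3d55
word = 0xe64c3d55 → big-endian bytes:
  [0]=0xe6  [1]=0x4c  [2]=0x3d  [3]=0x55

e6 4c 3d 55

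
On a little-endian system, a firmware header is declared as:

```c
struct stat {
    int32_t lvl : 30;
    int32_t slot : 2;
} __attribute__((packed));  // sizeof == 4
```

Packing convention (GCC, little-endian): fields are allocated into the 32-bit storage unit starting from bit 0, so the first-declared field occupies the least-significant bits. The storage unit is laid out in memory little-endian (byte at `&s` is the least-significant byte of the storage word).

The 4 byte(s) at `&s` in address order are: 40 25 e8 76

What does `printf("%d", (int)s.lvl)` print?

-152558272

[0]=0x40 [1]=0x25 [2]=0xe8 [3]=0x76 (little-endian) → word 0x76e82540
lvl:30 @ bit 0 → (0x76e82540>>0)&0x3fffffff = 0x36e82540  ←
slot:2 @ bit 30 → (0x76e82540>>30)&0x3 = 0x1
lvl signed 30b, MSB=1: 921183552 - 1073741824 = -152558272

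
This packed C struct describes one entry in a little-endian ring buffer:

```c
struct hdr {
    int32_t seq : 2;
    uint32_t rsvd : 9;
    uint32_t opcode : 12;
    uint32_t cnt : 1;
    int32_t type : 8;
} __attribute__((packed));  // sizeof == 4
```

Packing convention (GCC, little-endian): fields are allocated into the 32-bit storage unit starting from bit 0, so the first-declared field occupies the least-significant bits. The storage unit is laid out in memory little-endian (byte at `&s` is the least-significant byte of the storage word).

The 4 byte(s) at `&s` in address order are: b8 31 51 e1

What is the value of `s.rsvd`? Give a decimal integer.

[0]=0xb8 [1]=0x31 [2]=0x51 [3]=0xe1 (little-endian) → word 0xe15131b8
seq:2 @ bit 0 → (0xe15131b8>>0)&0x3 = 0x0
rsvd:9 @ bit 2 → (0xe15131b8>>2)&0x1ff = 0x6e  ←
opcode:12 @ bit 11 → (0xe15131b8>>11)&0xfff = 0xa26
cnt:1 @ bit 23 → (0xe15131b8>>23)&0x1 = 0x0
type:8 @ bit 24 → (0xe15131b8>>24)&0xff = 0xe1

110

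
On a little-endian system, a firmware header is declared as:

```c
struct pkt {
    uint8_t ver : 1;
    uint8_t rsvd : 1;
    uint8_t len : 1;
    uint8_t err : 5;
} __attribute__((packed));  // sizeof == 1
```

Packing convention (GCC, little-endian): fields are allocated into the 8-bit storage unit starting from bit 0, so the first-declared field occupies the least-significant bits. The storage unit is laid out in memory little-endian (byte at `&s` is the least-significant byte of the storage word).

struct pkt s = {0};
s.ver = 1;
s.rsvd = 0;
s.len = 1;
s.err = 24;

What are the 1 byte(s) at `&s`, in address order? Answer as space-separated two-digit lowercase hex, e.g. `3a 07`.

ver:1 = 1 → 0x1 << 0 → word 0x01
rsvd:1 = 0 → 0x0 << 1 → word 0x01
len:1 = 1 → 0x1 << 2 → word 0x05
err:5 = 24 → 0x18 << 3 → word 0xc5
word = 0xc5 → little-endian bytes:
  [0]=0xc5

c5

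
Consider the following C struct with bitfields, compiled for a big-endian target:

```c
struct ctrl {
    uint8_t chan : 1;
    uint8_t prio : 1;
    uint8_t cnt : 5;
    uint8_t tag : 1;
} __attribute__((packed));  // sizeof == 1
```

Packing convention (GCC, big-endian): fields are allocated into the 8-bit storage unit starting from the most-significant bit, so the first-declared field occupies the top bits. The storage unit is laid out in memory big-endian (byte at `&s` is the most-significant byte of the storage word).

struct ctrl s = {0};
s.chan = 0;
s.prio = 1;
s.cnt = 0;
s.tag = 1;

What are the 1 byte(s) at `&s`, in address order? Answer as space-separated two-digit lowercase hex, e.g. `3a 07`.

41

[7+:1] chan=0 & 0x1 = 0x0; word=0x00
[6+:1] prio=1 & 0x1 = 0x1; word=0x40
[1+:5] cnt=0 & 0x1f = 0x0; word=0x40
[0+:1] tag=1 & 0x1 = 0x1; word=0x41
word = 0x41 → big-endian bytes:
  [0]=0x41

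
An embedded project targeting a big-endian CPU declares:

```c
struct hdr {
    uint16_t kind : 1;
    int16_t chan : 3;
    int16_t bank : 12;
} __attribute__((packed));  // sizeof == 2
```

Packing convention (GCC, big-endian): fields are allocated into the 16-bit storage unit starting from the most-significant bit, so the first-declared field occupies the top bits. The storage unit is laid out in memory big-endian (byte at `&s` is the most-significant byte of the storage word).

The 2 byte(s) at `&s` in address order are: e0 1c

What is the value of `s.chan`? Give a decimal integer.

[0]=0xe0 [1]=0x1c (big-endian) → word 0xe01c
kind:1 @ bit 15 → (0xe01c>>15)&0x1 = 0x1
chan:3 @ bit 12 → (0xe01c>>12)&0x7 = 0x6  ←
bank:12 @ bit 0 → (0xe01c>>0)&0xfff = 0x1c
chan signed 3b, MSB=1: 6 - 8 = -2

-2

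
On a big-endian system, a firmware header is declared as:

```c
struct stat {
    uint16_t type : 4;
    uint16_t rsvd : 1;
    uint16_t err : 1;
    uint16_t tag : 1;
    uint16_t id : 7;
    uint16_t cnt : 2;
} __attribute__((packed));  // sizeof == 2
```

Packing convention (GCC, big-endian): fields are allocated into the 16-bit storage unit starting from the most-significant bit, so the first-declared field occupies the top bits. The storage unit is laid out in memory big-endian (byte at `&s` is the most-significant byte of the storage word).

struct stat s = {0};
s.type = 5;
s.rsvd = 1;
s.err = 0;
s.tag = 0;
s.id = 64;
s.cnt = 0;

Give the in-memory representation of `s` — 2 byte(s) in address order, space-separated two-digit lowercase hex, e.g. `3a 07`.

59 00

type (4b) val=5 bits=0x5 at bit 12: 0x5000
rsvd (1b) val=1 bits=0x1 at bit 11: 0x5800
err (1b) val=0 bits=0x0 at bit 10: 0x5800
tag (1b) val=0 bits=0x0 at bit 9: 0x5800
id (7b) val=64 bits=0x40 at bit 2: 0x5900
cnt (2b) val=0 bits=0x0 at bit 0: 0x5900
word = 0x5900 → big-endian bytes:
  [0]=0x59  [1]=0x00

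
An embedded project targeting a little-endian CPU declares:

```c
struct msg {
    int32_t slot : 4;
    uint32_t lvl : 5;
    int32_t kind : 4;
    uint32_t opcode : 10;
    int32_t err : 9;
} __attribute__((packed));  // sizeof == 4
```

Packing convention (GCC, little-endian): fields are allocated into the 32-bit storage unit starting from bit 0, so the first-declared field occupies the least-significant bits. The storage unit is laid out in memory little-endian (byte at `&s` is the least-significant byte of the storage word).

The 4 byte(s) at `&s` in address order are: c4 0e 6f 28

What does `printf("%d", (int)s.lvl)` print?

[0]=0xc4 [1]=0x0e [2]=0x6f [3]=0x28 (little-endian) → word 0x286f0ec4
slot:4 @ bit 0 → (0x286f0ec4>>0)&0xf = 0x4
lvl:5 @ bit 4 → (0x286f0ec4>>4)&0x1f = 0xc  ←
kind:4 @ bit 9 → (0x286f0ec4>>9)&0xf = 0x7
opcode:10 @ bit 13 → (0x286f0ec4>>13)&0x3ff = 0x378
err:9 @ bit 23 → (0x286f0ec4>>23)&0x1ff = 0x50

12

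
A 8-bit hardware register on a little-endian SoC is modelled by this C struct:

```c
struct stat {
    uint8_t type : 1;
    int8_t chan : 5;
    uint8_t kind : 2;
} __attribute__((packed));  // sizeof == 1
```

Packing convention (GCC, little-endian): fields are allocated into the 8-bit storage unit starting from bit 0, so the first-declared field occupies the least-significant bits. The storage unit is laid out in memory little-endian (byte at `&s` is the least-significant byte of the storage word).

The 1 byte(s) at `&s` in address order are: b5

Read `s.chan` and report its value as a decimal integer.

[0]=0xb5 (little-endian) → word 0xb5
type [0+:1] = (word>>0) & 0x1 = 1
chan [1+:5] = (word>>1) & 0x1f = 26  ←
kind [6+:2] = (word>>6) & 0x3 = 2
chan signed 5b, MSB=1: 26 - 32 = -6

-6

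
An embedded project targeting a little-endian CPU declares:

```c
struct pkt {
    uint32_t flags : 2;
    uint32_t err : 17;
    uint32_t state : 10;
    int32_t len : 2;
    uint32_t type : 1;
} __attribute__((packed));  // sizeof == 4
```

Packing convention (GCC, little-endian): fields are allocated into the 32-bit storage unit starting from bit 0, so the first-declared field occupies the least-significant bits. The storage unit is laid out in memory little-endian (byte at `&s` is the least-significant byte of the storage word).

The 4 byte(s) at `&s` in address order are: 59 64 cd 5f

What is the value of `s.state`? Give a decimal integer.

[0]=0x59 [1]=0x64 [2]=0xcd [3]=0x5f (little-endian) → word 0x5fcd6459
flags [0+:2] = (word>>0) & 0x3 = 1
err [2+:17] = (word>>2) & 0x1ffff = 88342
state [19+:10] = (word>>19) & 0x3ff = 1017  ←
len [29+:2] = (word>>29) & 0x3 = 2
type [31+:1] = (word>>31) & 0x1 = 0

1017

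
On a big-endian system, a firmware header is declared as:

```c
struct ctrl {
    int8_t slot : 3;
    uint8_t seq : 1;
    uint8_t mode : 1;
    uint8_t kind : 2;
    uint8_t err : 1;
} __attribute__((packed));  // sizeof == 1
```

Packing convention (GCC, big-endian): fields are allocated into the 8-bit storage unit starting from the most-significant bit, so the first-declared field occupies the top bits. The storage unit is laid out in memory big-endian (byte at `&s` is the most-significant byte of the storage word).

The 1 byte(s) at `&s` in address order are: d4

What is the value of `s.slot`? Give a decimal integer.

-2

[0]=0xd4 (big-endian) → word 0xd4
slot [5+:3] = (word>>5) & 0x7 = 6  ←
seq [4+:1] = (word>>4) & 0x1 = 1
mode [3+:1] = (word>>3) & 0x1 = 0
kind [1+:2] = (word>>1) & 0x3 = 2
err [0+:1] = (word>>0) & 0x1 = 0
slot signed 3b, MSB=1: 6 - 8 = -2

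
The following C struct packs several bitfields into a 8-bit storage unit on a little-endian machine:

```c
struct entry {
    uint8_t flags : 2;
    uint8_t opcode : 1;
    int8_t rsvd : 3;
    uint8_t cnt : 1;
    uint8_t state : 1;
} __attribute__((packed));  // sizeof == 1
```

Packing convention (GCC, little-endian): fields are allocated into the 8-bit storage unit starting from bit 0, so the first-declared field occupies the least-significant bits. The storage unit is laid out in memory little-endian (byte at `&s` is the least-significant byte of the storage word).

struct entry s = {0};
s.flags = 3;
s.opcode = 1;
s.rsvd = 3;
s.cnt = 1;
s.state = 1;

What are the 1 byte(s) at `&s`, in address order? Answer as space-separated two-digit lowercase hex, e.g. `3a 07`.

[0+:2] flags=3 & 0x3 = 0x3; word=0x03
[2+:1] opcode=1 & 0x1 = 0x1; word=0x07
[3+:3] rsvd=3 & 0x7 = 0x3; word=0x1f
[6+:1] cnt=1 & 0x1 = 0x1; word=0x5f
[7+:1] state=1 & 0x1 = 0x1; word=0xdf
word = 0xdf → little-endian bytes:
  [0]=0xdf

df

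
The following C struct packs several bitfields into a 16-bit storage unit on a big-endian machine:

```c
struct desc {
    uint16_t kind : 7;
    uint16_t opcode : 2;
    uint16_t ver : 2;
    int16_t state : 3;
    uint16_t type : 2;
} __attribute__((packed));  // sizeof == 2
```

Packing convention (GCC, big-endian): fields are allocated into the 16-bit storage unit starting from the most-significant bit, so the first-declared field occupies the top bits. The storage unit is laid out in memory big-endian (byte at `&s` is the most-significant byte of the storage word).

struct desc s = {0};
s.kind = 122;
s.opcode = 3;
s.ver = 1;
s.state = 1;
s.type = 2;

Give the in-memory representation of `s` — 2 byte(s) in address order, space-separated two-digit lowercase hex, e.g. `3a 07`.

f5 a6

[9+:7] kind=122 & 0x7f = 0x7a; word=0xf400
[7+:2] opcode=3 & 0x3 = 0x3; word=0xf580
[5+:2] ver=1 & 0x3 = 0x1; word=0xf5a0
[2+:3] state=1 & 0x7 = 0x1; word=0xf5a4
[0+:2] type=2 & 0x3 = 0x2; word=0xf5a6
word = 0xf5a6 → big-endian bytes:
  [0]=0xf5  [1]=0xa6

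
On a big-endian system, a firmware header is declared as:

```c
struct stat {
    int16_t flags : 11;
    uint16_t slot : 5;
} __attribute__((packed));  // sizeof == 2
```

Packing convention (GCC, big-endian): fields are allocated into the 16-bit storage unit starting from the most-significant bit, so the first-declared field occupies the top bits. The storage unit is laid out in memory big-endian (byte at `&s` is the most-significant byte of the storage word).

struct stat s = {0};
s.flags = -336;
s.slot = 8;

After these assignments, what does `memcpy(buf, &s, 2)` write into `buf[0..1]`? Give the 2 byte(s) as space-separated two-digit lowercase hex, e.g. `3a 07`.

d6 08

flags (11b) val=-336 bits=0x6b0 at bit 5: 0xd600
slot (5b) val=8 bits=0x8 at bit 0: 0xd608
word = 0xd608 → big-endian bytes:
  [0]=0xd6  [1]=0x08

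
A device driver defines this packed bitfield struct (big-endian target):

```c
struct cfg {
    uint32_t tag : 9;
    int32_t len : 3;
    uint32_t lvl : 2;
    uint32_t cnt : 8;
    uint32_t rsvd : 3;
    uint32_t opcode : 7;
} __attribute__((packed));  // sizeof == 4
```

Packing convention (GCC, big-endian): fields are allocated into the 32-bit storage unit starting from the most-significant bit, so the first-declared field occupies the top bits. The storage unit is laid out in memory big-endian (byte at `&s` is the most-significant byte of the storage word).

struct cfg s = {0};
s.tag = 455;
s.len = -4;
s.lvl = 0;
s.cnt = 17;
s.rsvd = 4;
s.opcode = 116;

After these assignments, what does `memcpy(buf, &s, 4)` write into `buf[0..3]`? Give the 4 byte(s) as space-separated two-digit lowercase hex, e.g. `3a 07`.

tag:9 = 455 → 0x1c7 << 23 → word 0xe3800000
len:3 = -4 → 0x4 << 20 → word 0xe3c00000
lvl:2 = 0 → 0x0 << 18 → word 0xe3c00000
cnt:8 = 17 → 0x11 << 10 → word 0xe3c04400
rsvd:3 = 4 → 0x4 << 7 → word 0xe3c04600
opcode:7 = 116 → 0x74 << 0 → word 0xe3c04674
word = 0xe3c04674 → big-endian bytes:
  [0]=0xe3  [1]=0xc0  [2]=0x46  [3]=0x74

e3 c0 46 74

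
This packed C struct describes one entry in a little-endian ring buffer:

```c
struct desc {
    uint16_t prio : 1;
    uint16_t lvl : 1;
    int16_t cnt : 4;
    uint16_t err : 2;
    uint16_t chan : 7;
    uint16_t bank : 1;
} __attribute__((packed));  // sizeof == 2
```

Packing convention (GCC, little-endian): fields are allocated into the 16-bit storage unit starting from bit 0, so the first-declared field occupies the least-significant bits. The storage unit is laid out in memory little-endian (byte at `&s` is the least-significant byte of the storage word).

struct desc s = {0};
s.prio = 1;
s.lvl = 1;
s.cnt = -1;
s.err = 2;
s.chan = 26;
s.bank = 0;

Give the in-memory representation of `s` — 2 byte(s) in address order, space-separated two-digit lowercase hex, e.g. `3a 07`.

[0+:1] prio=1 & 0x1 = 0x1; word=0x0001
[1+:1] lvl=1 & 0x1 = 0x1; word=0x0003
[2+:4] cnt=-1 & 0xf = 0xf; word=0x003f
[6+:2] err=2 & 0x3 = 0x2; word=0x00bf
[8+:7] chan=26 & 0x7f = 0x1a; word=0x1abf
[15+:1] bank=0 & 0x1 = 0x0; word=0x1abf
word = 0x1abf → little-endian bytes:
  [0]=0xbf  [1]=0x1a

bf 1a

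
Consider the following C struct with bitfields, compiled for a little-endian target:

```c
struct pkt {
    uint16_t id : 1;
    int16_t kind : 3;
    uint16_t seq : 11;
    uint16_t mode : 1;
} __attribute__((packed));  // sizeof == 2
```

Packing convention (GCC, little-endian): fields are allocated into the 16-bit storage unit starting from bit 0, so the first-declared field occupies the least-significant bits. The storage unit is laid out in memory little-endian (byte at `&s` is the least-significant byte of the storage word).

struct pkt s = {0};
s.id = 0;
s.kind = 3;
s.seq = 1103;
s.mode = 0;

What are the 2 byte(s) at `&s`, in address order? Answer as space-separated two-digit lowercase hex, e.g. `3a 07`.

id (1b) val=0 bits=0x0 at bit 0: 0x0000
kind (3b) val=3 bits=0x3 at bit 1: 0x0006
seq (11b) val=1103 bits=0x44f at bit 4: 0x44f6
mode (1b) val=0 bits=0x0 at bit 15: 0x44f6
word = 0x44f6 → little-endian bytes:
  [0]=0xf6  [1]=0x44

f6 44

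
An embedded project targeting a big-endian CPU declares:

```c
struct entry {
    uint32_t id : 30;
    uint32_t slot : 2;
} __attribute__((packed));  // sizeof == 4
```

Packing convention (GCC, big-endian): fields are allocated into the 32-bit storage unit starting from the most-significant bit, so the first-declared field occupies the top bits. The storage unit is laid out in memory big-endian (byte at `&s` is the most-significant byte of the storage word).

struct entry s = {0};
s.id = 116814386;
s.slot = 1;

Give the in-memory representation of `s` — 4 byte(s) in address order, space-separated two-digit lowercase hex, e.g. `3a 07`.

[2+:30] id=116814386 & 0x3fffffff = 0x6f67232; word=0x1bd9c8c8
[0+:2] slot=1 & 0x3 = 0x1; word=0x1bd9c8c9
word = 0x1bd9c8c9 → big-endian bytes:
  [0]=0x1b  [1]=0xd9  [2]=0xc8  [3]=0xc9

1b d9 c8 c9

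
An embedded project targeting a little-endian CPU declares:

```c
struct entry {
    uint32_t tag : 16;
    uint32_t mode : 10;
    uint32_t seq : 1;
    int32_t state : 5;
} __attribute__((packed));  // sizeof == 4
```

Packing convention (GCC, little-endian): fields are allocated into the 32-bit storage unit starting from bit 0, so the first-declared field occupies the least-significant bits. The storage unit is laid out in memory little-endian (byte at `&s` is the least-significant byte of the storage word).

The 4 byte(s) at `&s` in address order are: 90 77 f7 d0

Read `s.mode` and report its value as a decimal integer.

[0]=0x90 [1]=0x77 [2]=0xf7 [3]=0xd0 (little-endian) → word 0xd0f77790
tag [0+:16] = (word>>0) & 0xffff = 30608
mode [16+:10] = (word>>16) & 0x3ff = 247  ←
seq [26+:1] = (word>>26) & 0x1 = 0
state [27+:5] = (word>>27) & 0x1f = 26

247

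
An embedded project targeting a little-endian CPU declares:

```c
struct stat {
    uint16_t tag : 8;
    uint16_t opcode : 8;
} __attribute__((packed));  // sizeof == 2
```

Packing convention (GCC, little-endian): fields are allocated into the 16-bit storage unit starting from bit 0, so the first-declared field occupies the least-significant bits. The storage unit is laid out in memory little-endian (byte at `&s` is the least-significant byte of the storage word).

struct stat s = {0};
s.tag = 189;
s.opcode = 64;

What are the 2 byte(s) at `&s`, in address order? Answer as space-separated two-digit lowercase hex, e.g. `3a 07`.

bd 40

[0+:8] tag=189 & 0xff = 0xbd; word=0x00bd
[8+:8] opcode=64 & 0xff = 0x40; word=0x40bd
word = 0x40bd → little-endian bytes:
  [0]=0xbd  [1]=0x40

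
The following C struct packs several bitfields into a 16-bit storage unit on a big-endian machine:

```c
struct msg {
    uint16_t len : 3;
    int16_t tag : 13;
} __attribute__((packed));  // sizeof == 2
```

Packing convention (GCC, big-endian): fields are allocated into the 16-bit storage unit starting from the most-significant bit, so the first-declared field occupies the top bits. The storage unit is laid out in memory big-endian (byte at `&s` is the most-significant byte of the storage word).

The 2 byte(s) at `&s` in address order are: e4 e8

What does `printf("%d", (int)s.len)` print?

[0]=0xe4 [1]=0xe8 (big-endian) → word 0xe4e8
len:3 @ bit 13 → (0xe4e8>>13)&0x7 = 0x7  ←
tag:13 @ bit 0 → (0xe4e8>>0)&0x1fff = 0x4e8

7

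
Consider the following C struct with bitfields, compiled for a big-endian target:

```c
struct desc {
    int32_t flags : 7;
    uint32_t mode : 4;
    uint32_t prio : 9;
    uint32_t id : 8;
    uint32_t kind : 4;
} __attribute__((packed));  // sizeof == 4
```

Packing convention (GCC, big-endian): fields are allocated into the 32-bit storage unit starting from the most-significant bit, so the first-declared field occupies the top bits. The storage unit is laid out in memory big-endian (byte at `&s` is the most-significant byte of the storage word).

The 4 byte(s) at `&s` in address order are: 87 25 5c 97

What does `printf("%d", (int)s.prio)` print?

85

[0]=0x87 [1]=0x25 [2]=0x5c [3]=0x97 (big-endian) → word 0x87255c97
flags [25+:7] = (word>>25) & 0x7f = 67
mode [21+:4] = (word>>21) & 0xf = 9
prio [12+:9] = (word>>12) & 0x1ff = 85  ←
id [4+:8] = (word>>4) & 0xff = 201
kind [0+:4] = (word>>0) & 0xf = 7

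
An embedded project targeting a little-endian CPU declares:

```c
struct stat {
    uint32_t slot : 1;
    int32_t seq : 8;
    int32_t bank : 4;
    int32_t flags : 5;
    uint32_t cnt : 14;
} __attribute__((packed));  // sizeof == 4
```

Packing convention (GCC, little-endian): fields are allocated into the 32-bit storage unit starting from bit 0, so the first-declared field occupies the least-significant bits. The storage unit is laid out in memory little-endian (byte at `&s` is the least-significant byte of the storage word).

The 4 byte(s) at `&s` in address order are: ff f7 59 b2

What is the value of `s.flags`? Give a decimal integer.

15

[0]=0xff [1]=0xf7 [2]=0x59 [3]=0xb2 (little-endian) → word 0xb259f7ff
slot:1 @ bit 0 → (0xb259f7ff>>0)&0x1 = 0x1
seq:8 @ bit 1 → (0xb259f7ff>>1)&0xff = 0xff
bank:4 @ bit 9 → (0xb259f7ff>>9)&0xf = 0xb
flags:5 @ bit 13 → (0xb259f7ff>>13)&0x1f = 0xf  ←
cnt:14 @ bit 18 → (0xb259f7ff>>18)&0x3fff = 0x2c96
flags signed 5b, MSB=0: value = 15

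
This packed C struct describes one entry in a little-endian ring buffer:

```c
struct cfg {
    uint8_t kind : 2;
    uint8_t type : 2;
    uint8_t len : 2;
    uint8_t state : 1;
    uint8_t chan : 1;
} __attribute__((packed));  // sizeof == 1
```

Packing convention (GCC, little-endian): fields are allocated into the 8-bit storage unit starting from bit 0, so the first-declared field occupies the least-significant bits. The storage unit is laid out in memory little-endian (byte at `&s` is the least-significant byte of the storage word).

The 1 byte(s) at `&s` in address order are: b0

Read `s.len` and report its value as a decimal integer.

[0]=0xb0 (little-endian) → word 0xb0
kind:2 @ bit 0 → (0xb0>>0)&0x3 = 0x0
type:2 @ bit 2 → (0xb0>>2)&0x3 = 0x0
len:2 @ bit 4 → (0xb0>>4)&0x3 = 0x3  ←
state:1 @ bit 6 → (0xb0>>6)&0x1 = 0x0
chan:1 @ bit 7 → (0xb0>>7)&0x1 = 0x1

3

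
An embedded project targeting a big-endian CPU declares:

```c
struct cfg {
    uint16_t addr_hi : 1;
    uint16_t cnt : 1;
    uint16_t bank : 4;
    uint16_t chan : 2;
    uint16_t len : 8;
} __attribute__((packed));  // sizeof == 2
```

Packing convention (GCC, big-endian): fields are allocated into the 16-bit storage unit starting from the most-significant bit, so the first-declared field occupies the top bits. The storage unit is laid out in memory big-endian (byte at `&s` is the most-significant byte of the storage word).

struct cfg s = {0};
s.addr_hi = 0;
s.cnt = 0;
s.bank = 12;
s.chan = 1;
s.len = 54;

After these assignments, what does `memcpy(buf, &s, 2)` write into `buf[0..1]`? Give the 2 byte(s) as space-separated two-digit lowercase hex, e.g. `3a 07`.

addr_hi:1 = 0 → 0x0 << 15 → word 0x0000
cnt:1 = 0 → 0x0 << 14 → word 0x0000
bank:4 = 12 → 0xc << 10 → word 0x3000
chan:2 = 1 → 0x1 << 8 → word 0x3100
len:8 = 54 → 0x36 << 0 → word 0x3136
word = 0x3136 → big-endian bytes:
  [0]=0x31  [1]=0x36

31 36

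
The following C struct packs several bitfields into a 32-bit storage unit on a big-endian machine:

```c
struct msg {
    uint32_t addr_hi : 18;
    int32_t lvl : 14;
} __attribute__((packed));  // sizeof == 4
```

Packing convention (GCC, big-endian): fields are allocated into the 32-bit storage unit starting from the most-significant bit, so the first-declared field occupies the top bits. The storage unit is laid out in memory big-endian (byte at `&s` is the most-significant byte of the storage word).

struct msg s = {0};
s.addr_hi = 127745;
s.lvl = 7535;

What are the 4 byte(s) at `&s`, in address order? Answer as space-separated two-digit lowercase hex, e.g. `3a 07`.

7c c0 5d 6f

addr_hi:18 = 127745 → 0x1f301 << 14 → word 0x7cc04000
lvl:14 = 7535 → 0x1d6f << 0 → word 0x7cc05d6f
word = 0x7cc05d6f → big-endian bytes:
  [0]=0x7c  [1]=0xc0  [2]=0x5d  [3]=0x6f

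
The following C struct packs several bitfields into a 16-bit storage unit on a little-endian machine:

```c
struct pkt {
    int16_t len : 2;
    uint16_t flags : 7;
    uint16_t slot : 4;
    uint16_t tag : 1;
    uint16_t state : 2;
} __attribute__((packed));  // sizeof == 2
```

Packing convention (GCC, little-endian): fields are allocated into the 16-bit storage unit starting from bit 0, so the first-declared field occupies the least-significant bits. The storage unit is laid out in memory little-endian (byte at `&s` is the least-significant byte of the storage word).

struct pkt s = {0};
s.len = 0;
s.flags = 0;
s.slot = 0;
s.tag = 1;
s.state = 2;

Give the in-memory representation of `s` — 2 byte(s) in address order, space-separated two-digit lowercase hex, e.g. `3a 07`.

len (2b) val=0 bits=0x0 at bit 0: 0x0000
flags (7b) val=0 bits=0x0 at bit 2: 0x0000
slot (4b) val=0 bits=0x0 at bit 9: 0x0000
tag (1b) val=1 bits=0x1 at bit 13: 0x2000
state (2b) val=2 bits=0x2 at bit 14: 0xa000
word = 0xa000 → little-endian bytes:
  [0]=0x00  [1]=0xa0

00 a0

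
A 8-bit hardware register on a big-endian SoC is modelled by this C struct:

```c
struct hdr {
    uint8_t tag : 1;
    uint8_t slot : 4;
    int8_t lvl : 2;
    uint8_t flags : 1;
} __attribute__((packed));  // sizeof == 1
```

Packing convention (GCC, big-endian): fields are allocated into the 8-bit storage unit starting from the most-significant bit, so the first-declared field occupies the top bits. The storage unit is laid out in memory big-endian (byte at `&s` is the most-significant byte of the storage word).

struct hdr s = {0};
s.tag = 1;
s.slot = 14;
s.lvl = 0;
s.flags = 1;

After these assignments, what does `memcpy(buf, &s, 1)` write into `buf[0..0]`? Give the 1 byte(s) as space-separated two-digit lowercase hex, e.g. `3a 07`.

[7+:1] tag=1 & 0x1 = 0x1; word=0x80
[3+:4] slot=14 & 0xf = 0xe; word=0xf0
[1+:2] lvl=0 & 0x3 = 0x0; word=0xf0
[0+:1] flags=1 & 0x1 = 0x1; word=0xf1
word = 0xf1 → big-endian bytes:
  [0]=0xf1

f1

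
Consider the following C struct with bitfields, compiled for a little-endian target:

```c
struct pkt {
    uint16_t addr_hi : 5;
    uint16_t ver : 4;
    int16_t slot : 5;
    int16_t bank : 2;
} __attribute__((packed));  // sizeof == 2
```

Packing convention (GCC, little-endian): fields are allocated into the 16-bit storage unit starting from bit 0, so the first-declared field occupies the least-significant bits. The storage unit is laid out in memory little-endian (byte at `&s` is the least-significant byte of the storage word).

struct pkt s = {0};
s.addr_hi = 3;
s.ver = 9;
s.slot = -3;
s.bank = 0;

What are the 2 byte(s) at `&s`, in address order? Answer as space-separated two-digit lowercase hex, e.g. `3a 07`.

addr_hi (5b) val=3 bits=0x3 at bit 0: 0x0003
ver (4b) val=9 bits=0x9 at bit 5: 0x0123
slot (5b) val=-3 bits=0x1d at bit 9: 0x3b23
bank (2b) val=0 bits=0x0 at bit 14: 0x3b23
word = 0x3b23 → little-endian bytes:
  [0]=0x23  [1]=0x3b

23 3b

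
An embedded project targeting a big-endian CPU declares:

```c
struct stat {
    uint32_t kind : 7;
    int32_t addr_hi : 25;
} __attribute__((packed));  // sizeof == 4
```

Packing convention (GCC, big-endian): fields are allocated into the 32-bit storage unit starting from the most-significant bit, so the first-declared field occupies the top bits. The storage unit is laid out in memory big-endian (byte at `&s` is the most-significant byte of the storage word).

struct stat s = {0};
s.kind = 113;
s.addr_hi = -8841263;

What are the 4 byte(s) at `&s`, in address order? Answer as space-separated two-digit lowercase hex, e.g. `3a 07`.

e3 79 17 d1

kind:7 = 113 → 0x71 << 25 → word 0xe2000000
addr_hi:25 = -8841263 → 0x17917d1 << 0 → word 0xe37917d1
word = 0xe37917d1 → big-endian bytes:
  [0]=0xe3  [1]=0x79  [2]=0x17  [3]=0xd1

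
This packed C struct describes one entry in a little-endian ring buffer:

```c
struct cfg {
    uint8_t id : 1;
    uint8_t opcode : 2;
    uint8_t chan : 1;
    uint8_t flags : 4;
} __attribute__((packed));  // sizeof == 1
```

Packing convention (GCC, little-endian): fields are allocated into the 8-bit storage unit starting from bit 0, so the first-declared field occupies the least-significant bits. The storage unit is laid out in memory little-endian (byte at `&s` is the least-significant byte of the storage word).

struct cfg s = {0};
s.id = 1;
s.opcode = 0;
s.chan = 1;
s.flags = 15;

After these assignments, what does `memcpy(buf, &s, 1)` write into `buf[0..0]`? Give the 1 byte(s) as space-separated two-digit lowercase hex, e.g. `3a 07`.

f9

id (1b) val=1 bits=0x1 at bit 0: 0x01
opcode (2b) val=0 bits=0x0 at bit 1: 0x01
chan (1b) val=1 bits=0x1 at bit 3: 0x09
flags (4b) val=15 bits=0xf at bit 4: 0xf9
word = 0xf9 → little-endian bytes:
  [0]=0xf9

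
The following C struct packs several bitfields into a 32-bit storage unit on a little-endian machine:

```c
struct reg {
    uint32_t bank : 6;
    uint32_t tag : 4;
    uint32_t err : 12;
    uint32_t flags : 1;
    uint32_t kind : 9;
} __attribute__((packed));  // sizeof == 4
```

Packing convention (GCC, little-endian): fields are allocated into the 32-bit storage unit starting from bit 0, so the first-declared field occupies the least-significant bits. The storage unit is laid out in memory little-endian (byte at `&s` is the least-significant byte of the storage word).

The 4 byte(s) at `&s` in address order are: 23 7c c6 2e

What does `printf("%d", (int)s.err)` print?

415

[0]=0x23 [1]=0x7c [2]=0xc6 [3]=0x2e (little-endian) → word 0x2ec67c23
bank [0+:6] = (word>>0) & 0x3f = 35
tag [6+:4] = (word>>6) & 0xf = 0
err [10+:12] = (word>>10) & 0xfff = 415  ←
flags [22+:1] = (word>>22) & 0x1 = 1
kind [23+:9] = (word>>23) & 0x1ff = 93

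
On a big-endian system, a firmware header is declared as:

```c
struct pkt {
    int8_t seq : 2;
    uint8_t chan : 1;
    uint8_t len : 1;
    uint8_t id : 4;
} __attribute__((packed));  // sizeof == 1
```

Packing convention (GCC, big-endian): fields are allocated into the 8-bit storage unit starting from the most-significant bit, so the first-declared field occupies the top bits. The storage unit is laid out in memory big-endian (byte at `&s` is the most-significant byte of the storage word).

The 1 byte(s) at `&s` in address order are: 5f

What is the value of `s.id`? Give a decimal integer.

15

[0]=0x5f (big-endian) → word 0x5f
seq:2 @ bit 6 → (0x5f>>6)&0x3 = 0x1
chan:1 @ bit 5 → (0x5f>>5)&0x1 = 0x0
len:1 @ bit 4 → (0x5f>>4)&0x1 = 0x1
id:4 @ bit 0 → (0x5f>>0)&0xf = 0xf  ←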